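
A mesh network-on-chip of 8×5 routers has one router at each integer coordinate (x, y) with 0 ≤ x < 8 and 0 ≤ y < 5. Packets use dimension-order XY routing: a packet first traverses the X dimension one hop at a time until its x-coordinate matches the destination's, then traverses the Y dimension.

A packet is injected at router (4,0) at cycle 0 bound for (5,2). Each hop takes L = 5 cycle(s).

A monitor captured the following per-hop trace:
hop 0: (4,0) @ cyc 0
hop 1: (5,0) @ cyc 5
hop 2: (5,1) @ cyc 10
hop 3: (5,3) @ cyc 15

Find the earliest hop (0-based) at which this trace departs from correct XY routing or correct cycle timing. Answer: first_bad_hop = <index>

first_bad_hop = 3

hop 1: step (+1,+0), +5 cyc — ok
hop 2: step (+0,+1), +5 cyc — ok
hop 3: step (+0,+2), +5 cyc — BAD: non-unit step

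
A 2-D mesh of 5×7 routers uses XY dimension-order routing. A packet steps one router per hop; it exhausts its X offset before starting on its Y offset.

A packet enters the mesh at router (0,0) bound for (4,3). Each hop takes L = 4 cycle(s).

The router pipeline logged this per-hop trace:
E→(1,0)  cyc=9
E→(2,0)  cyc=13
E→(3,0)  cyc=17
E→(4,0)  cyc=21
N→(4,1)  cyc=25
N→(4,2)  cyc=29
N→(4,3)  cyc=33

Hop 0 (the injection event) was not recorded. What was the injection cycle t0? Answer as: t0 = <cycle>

t0 = 5

Hop 1 reached at cycle 9; hop k is at t0 + k·L.
Subtract one hop: t0 = 9 − 4 = 5.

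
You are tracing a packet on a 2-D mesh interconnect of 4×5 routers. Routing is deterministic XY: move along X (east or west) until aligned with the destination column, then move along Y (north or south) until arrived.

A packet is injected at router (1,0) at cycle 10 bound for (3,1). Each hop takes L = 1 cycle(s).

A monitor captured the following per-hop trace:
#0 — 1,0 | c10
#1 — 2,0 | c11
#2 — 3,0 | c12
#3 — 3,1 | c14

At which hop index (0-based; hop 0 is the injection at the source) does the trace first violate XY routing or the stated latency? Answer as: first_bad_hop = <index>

first_bad_hop = 3

  1: Δx=+1 Δy=+0 Δt=1 [ok]
  2: Δx=+1 Δy=+0 Δt=1 [ok]
  3: Δx=+0 Δy=+1 Δt=2 [BAD: Δcyc=2≠L]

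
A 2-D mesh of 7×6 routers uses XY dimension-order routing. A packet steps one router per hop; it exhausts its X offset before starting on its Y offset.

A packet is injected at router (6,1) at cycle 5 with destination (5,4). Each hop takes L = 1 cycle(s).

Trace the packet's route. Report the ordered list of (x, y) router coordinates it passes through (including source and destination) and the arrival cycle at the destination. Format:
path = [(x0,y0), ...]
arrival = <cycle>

#0 — 6,1 | c5
#1 — 5,1 | c6 | W
#2 — 5,2 | c7 | N
#3 — 5,3 | c8 | N
#4 — 5,4 | c9 | N

path = [(6,1), (5,1), (5,2), (5,3), (5,4)]
arrival = 9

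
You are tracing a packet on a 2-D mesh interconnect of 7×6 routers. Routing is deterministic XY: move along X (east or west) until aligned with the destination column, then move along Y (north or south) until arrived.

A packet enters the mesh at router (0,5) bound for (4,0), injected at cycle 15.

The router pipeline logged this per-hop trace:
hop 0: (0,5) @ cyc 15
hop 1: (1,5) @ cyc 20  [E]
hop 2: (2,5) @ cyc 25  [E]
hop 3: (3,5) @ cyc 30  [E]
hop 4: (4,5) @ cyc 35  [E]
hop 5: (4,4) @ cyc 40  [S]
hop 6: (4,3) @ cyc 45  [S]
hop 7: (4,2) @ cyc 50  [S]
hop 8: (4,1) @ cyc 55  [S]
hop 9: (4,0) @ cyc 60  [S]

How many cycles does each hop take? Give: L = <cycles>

From hop 0 (15) to hop 1 (20): +5 cycles.
Per-hop latency L = Δcyc = 5.

L = 5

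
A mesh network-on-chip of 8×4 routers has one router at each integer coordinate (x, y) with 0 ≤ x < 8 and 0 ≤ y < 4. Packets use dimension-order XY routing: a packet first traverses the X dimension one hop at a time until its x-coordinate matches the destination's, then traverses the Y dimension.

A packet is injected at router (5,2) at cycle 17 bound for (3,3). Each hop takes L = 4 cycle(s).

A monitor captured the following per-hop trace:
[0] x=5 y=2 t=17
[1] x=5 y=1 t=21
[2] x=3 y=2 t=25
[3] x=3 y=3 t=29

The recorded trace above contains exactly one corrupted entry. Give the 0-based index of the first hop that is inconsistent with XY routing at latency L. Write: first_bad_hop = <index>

first_bad_hop = 1

  1: Δx=+0 Δy=-1 Δt=4 [BAD: Y-move but x=5≠3]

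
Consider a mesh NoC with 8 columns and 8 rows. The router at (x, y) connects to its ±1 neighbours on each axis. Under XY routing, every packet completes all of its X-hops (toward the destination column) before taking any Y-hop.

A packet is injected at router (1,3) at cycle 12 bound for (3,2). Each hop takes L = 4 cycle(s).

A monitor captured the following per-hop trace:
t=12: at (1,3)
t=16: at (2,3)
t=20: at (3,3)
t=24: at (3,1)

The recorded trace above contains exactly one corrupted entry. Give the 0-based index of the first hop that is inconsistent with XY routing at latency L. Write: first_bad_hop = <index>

check 1→ d=(1,0) cyc+4: ok
check 2→ d=(1,0) cyc+4: ok
check 3→ d=(0,-2) cyc+4: BAD: non-unit step

first_bad_hop = 3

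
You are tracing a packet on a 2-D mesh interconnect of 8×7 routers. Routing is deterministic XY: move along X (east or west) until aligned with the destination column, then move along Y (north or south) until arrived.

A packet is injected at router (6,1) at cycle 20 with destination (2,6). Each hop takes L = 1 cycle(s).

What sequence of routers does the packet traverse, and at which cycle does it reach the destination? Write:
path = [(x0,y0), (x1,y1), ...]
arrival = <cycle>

path = [(6,1), (5,1), (4,1), (3,1), (2,1), (2,2), (2,3), (2,4), (2,5), (2,6)]
arrival = 29

src (6,1)  cyc=20
W→(5,1)  cyc=21
W→(4,1)  cyc=22
W→(3,1)  cyc=23
W→(2,1)  cyc=24
N→(2,2)  cyc=25
N→(2,3)  cyc=26
N→(2,4)  cyc=27
N→(2,5)  cyc=28
N→(2,6)  cyc=29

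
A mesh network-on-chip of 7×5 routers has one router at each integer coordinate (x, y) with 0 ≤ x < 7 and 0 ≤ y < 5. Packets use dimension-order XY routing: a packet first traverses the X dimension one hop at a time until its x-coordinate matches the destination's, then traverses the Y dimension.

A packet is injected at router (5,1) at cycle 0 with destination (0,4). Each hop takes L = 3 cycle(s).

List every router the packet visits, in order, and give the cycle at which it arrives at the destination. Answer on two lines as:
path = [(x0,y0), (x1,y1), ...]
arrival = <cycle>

path = [(5,1), (4,1), (3,1), (2,1), (1,1), (0,1), (0,2), (0,3), (0,4)]
arrival = 24

[0] x=5 y=1 t=0
[1] x=4 y=1 t=3 →W
[2] x=3 y=1 t=6 →W
[3] x=2 y=1 t=9 →W
[4] x=1 y=1 t=12 →W
[5] x=0 y=1 t=15 →W
[6] x=0 y=2 t=18 →N
[7] x=0 y=3 t=21 →N
[8] x=0 y=4 t=24 →N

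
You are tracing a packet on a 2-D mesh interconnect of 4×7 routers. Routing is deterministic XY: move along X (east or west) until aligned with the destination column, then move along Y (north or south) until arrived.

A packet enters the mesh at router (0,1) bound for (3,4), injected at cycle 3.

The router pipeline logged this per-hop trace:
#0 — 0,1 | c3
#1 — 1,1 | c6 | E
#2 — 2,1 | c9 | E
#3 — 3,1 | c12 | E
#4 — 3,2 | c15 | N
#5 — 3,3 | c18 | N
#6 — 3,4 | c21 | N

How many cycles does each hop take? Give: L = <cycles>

Δcyc across hop 0→1: 6 − 3 = 3.
Per-hop latency L = Δcyc = 3.

L = 3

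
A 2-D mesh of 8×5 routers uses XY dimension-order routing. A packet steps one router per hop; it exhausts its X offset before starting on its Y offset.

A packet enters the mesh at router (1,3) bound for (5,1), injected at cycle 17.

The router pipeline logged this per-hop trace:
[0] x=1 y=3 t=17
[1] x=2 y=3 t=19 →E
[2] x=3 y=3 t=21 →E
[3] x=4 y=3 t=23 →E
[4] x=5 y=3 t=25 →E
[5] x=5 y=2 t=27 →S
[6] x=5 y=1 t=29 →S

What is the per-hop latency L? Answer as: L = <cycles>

Δcyc across hop 0→1: 19 − 17 = 2.
Per-hop latency L = Δcyc = 2.

L = 2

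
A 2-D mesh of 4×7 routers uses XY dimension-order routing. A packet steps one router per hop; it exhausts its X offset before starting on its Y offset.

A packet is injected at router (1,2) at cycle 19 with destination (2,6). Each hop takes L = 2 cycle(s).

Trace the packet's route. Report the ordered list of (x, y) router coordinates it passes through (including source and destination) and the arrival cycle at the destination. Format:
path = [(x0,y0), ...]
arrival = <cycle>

path = [(1,2), (2,2), (2,3), (2,4), (2,5), (2,6)]
arrival = 29

[0] x=1 y=2 t=19
[1] x=2 y=2 t=21 →E
[2] x=2 y=3 t=23 →N
[3] x=2 y=4 t=25 →N
[4] x=2 y=5 t=27 →N
[5] x=2 y=6 t=29 →N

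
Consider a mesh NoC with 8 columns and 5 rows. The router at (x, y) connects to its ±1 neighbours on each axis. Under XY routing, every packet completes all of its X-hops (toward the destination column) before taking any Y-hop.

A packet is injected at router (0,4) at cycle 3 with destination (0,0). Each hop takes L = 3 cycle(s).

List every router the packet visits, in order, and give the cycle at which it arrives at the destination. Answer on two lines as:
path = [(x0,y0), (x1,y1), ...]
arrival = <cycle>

  0. router=(0,4) cycle=3 (inject)
  1. router=(0,3) cycle=6 dir=S
  2. router=(0,2) cycle=9 dir=S
  3. router=(0,1) cycle=12 dir=S
  4. router=(0,0) cycle=15 dir=S

path = [(0,4), (0,3), (0,2), (0,1), (0,0)]
arrival = 15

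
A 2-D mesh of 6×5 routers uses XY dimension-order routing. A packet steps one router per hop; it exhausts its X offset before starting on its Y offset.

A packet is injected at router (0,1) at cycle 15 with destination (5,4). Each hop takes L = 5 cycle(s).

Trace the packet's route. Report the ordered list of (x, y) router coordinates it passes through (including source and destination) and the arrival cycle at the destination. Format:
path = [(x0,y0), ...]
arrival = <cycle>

path = [(0,1), (1,1), (2,1), (3,1), (4,1), (5,1), (5,2), (5,3), (5,4)]
arrival = 55

hop 0: (0,1) @ cyc 15
hop 1: (1,1) @ cyc 20  [E]
hop 2: (2,1) @ cyc 25  [E]
hop 3: (3,1) @ cyc 30  [E]
hop 4: (4,1) @ cyc 35  [E]
hop 5: (5,1) @ cyc 40  [E]
hop 6: (5,2) @ cyc 45  [N]
hop 7: (5,3) @ cyc 50  [N]
hop 8: (5,4) @ cyc 55  [N]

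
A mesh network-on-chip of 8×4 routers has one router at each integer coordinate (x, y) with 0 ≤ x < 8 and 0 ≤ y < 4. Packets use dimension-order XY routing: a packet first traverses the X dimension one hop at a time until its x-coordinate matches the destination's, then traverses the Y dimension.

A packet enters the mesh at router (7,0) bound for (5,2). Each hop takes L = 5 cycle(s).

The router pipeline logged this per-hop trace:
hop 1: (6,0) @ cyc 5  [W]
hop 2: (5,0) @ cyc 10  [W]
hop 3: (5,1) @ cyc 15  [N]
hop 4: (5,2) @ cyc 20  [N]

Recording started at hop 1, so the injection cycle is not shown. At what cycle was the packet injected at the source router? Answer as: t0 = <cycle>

t0 = 0

The first recorded entry is hop 1 at cycle 5.
Subtract one hop: t0 = 5 − 5 = 0.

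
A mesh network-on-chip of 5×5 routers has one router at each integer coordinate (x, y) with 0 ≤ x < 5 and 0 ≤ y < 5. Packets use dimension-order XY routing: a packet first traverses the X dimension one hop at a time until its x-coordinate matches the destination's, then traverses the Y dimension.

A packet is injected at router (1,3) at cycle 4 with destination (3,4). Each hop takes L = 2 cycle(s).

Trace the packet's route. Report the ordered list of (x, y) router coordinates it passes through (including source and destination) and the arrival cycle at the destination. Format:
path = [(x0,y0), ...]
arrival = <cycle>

src (1,3)  cyc=4
E→(2,3)  cyc=6
E→(3,3)  cyc=8
N→(3,4)  cyc=10

path = [(1,3), (2,3), (3,3), (3,4)]
arrival = 10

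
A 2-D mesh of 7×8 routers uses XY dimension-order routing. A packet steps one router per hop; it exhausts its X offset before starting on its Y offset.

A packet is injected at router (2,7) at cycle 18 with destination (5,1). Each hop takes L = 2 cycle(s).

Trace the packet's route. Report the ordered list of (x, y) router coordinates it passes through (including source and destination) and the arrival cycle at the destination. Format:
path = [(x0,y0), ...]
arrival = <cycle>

  0. router=(2,7) cycle=18 (inject)
  1. router=(3,7) cycle=20 dir=E
  2. router=(4,7) cycle=22 dir=E
  3. router=(5,7) cycle=24 dir=E
  4. router=(5,6) cycle=26 dir=S
  5. router=(5,5) cycle=28 dir=S
  6. router=(5,4) cycle=30 dir=S
  7. router=(5,3) cycle=32 dir=S
  8. router=(5,2) cycle=34 dir=S
  9. router=(5,1) cycle=36 dir=S

path = [(2,7), (3,7), (4,7), (5,7), (5,6), (5,5), (5,4), (5,3), (5,2), (5,1)]
arrival = 36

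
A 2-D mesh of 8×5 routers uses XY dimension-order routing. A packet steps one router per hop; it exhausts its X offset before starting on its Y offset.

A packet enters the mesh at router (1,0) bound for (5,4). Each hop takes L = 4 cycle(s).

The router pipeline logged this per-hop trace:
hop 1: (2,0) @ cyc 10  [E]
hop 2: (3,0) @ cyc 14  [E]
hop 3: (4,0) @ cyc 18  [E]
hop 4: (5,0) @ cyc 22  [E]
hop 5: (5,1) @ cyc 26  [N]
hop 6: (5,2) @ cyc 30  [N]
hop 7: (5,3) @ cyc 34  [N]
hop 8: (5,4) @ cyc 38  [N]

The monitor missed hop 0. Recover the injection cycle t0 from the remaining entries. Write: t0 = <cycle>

t0 = 6

At hop 1 the cycle is 10; in general cyc_k = t0 + kL.
So t0 = 10 − 1·4 = 6.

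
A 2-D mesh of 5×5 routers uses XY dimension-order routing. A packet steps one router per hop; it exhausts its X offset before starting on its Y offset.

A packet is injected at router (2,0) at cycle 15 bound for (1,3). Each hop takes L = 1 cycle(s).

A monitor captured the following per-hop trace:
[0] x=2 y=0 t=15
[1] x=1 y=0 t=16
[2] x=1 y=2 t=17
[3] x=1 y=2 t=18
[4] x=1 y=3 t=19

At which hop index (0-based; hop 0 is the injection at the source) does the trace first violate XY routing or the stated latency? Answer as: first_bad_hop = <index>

first_bad_hop = 2

check 1→ d=(-1,0) cyc+1: ok
check 2→ d=(0,2) cyc+1: BAD: non-unit step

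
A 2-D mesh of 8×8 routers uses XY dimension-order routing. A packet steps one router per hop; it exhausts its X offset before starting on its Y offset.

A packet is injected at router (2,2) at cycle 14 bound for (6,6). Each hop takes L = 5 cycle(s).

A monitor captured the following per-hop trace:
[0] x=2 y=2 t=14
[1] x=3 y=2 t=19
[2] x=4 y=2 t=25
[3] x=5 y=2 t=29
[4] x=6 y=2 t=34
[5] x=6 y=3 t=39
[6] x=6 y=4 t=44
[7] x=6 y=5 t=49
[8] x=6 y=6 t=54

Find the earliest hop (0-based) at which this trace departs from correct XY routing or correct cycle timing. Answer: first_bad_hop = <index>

  1: Δx=+1 Δy=+0 Δt=5 [ok]
  2: Δx=+1 Δy=+0 Δt=6 [BAD: Δcyc=6≠L]

first_bad_hop = 2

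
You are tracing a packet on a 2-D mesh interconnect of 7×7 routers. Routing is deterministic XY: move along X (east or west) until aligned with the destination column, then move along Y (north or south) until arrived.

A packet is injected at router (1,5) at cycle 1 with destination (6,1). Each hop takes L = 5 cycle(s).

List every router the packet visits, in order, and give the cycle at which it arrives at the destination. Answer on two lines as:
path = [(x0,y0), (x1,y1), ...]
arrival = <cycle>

src (1,5)  cyc=1
E→(2,5)  cyc=6
E→(3,5)  cyc=11
E→(4,5)  cyc=16
E→(5,5)  cyc=21
E→(6,5)  cyc=26
S→(6,4)  cyc=31
S→(6,3)  cyc=36
S→(6,2)  cyc=41
S→(6,1)  cyc=46

path = [(1,5), (2,5), (3,5), (4,5), (5,5), (6,5), (6,4), (6,3), (6,2), (6,1)]
arrival = 46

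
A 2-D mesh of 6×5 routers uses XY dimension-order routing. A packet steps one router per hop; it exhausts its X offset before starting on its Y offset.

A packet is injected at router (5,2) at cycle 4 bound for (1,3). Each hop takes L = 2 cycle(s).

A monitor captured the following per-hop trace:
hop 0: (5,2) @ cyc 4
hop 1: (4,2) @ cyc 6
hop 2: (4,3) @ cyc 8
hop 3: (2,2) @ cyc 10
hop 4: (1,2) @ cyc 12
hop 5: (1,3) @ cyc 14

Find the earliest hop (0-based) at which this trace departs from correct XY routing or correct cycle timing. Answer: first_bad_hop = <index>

  1: Δx=-1 Δy=+0 Δt=2 [ok]
  2: Δx=+0 Δy=+1 Δt=2 [BAD: Y-move but x=4≠1]

first_bad_hop = 2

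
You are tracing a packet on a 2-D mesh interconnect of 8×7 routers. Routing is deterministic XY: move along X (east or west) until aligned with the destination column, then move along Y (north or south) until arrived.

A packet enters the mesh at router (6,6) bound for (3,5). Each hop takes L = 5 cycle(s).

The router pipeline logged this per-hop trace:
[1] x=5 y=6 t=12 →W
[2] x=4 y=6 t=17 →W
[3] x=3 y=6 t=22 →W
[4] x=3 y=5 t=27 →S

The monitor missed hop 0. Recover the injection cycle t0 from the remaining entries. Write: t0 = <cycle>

At hop 1 the cycle is 12; in general cyc_k = t0 + kL.
t0 = cyc[1] − L = 12 − 5 = 7.

t0 = 7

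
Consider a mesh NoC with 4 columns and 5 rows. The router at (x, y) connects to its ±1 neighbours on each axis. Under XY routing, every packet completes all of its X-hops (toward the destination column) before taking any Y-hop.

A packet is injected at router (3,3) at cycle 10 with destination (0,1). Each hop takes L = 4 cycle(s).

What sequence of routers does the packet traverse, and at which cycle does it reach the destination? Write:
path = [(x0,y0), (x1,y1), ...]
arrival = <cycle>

path = [(3,3), (2,3), (1,3), (0,3), (0,2), (0,1)]
arrival = 30

#0 — 3,3 | c10
#1 — 2,3 | c14 | W
#2 — 1,3 | c18 | W
#3 — 0,3 | c22 | W
#4 — 0,2 | c26 | S
#5 — 0,1 | c30 | S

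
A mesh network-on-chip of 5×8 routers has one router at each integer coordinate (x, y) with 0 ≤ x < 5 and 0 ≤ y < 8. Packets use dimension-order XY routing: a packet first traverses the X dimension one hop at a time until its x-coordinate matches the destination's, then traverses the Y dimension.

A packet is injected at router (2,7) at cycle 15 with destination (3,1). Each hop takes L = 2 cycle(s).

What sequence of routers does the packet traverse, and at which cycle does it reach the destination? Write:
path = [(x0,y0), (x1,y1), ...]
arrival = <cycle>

path = [(2,7), (3,7), (3,6), (3,5), (3,4), (3,3), (3,2), (3,1)]
arrival = 29

src (2,7)  cyc=15
E→(3,7)  cyc=17
S→(3,6)  cyc=19
S→(3,5)  cyc=21
S→(3,4)  cyc=23
S→(3,3)  cyc=25
S→(3,2)  cyc=27
S→(3,1)  cyc=29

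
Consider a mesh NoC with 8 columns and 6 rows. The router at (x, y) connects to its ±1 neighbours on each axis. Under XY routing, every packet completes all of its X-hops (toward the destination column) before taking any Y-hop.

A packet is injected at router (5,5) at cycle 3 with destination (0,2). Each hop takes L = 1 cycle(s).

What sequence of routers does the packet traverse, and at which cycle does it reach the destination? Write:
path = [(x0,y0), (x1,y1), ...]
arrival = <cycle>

path = [(5,5), (4,5), (3,5), (2,5), (1,5), (0,5), (0,4), (0,3), (0,2)]
arrival = 11

#0 — 5,5 | c3
#1 — 4,5 | c4 | W
#2 — 3,5 | c5 | W
#3 — 2,5 | c6 | W
#4 — 1,5 | c7 | W
#5 — 0,5 | c8 | W
#6 — 0,4 | c9 | S
#7 — 0,3 | c10 | S
#8 — 0,2 | c11 | S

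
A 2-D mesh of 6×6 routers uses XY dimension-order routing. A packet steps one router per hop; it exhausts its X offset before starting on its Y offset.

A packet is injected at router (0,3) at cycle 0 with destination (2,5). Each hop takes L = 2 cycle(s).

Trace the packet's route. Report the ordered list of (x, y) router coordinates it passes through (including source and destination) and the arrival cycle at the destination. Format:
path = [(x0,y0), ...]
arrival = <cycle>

path = [(0,3), (1,3), (2,3), (2,4), (2,5)]
arrival = 8

  0. router=(0,3) cycle=0 (inject)
  1. router=(1,3) cycle=2 dir=E
  2. router=(2,3) cycle=4 dir=E
  3. router=(2,4) cycle=6 dir=N
  4. router=(2,5) cycle=8 dir=N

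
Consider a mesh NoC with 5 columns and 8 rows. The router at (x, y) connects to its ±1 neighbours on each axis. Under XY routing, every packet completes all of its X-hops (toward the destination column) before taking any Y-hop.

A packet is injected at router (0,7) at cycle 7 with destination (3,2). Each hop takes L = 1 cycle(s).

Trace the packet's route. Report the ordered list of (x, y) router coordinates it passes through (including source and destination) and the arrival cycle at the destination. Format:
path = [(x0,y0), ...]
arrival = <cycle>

t=7: at (0,7)
t=8: at (1,7) after E
t=9: at (2,7) after E
t=10: at (3,7) after E
t=11: at (3,6) after S
t=12: at (3,5) after S
t=13: at (3,4) after S
t=14: at (3,3) after S
t=15: at (3,2) after S

path = [(0,7), (1,7), (2,7), (3,7), (3,6), (3,5), (3,4), (3,3), (3,2)]
arrival = 15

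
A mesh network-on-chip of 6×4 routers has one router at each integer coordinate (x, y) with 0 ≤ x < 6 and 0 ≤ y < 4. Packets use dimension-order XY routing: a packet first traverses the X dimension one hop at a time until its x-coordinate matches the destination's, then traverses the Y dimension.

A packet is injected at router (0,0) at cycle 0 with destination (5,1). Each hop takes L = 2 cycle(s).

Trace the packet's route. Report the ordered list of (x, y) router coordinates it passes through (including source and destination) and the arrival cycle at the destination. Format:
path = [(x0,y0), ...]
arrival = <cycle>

src (0,0)  cyc=0
E→(1,0)  cyc=2
E→(2,0)  cyc=4
E→(3,0)  cyc=6
E→(4,0)  cyc=8
E→(5,0)  cyc=10
N→(5,1)  cyc=12

path = [(0,0), (1,0), (2,0), (3,0), (4,0), (5,0), (5,1)]
arrival = 12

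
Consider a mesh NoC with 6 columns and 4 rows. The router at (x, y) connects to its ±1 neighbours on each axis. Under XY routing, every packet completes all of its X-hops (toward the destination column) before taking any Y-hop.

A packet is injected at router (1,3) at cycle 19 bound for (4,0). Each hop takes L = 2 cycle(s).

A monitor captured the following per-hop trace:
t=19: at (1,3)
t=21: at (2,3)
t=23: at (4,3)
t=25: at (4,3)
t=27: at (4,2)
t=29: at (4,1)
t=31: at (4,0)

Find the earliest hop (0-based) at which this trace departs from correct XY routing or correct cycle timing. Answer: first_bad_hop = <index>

first_bad_hop = 2

hop 1: step (+1,+0), +2 cyc — ok
hop 2: step (+2,+0), +2 cyc — BAD: non-unit step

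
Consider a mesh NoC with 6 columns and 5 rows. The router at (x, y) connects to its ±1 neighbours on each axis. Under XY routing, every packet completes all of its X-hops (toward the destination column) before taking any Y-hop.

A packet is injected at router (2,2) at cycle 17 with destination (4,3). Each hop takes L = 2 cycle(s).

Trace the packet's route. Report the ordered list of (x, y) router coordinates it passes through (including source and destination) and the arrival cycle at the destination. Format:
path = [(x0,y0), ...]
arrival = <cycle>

path = [(2,2), (3,2), (4,2), (4,3)]
arrival = 23

  0. router=(2,2) cycle=17 (inject)
  1. router=(3,2) cycle=19 dir=E
  2. router=(4,2) cycle=21 dir=E
  3. router=(4,3) cycle=23 dir=N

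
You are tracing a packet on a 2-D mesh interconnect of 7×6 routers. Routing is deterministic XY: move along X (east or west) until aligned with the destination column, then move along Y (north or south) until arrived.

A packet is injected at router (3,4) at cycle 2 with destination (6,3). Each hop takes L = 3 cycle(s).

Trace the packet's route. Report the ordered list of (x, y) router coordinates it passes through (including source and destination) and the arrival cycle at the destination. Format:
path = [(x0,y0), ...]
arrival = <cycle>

hop 0: (3,4) @ cyc 2
hop 1: (4,4) @ cyc 5  [E]
hop 2: (5,4) @ cyc 8  [E]
hop 3: (6,4) @ cyc 11  [E]
hop 4: (6,3) @ cyc 14  [S]

path = [(3,4), (4,4), (5,4), (6,4), (6,3)]
arrival = 14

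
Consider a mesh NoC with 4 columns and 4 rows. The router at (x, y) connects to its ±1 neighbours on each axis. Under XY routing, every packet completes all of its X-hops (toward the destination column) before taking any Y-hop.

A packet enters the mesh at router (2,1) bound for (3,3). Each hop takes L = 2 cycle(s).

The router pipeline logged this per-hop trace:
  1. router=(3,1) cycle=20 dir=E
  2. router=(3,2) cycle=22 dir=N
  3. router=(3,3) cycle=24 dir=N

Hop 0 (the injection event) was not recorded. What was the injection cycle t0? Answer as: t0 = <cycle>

t0 = 18

The first recorded entry is hop 1 at cycle 20.
Subtract one hop: t0 = 20 − 2 = 18.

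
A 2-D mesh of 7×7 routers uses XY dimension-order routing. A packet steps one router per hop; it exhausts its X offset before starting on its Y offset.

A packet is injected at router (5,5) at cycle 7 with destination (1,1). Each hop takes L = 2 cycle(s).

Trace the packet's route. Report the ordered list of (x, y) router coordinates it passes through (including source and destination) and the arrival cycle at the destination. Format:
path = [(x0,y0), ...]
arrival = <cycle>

t=7: at (5,5)
t=9: at (4,5) after W
t=11: at (3,5) after W
t=13: at (2,5) after W
t=15: at (1,5) after W
t=17: at (1,4) after S
t=19: at (1,3) after S
t=21: at (1,2) after S
t=23: at (1,1) after S

path = [(5,5), (4,5), (3,5), (2,5), (1,5), (1,4), (1,3), (1,2), (1,1)]
arrival = 23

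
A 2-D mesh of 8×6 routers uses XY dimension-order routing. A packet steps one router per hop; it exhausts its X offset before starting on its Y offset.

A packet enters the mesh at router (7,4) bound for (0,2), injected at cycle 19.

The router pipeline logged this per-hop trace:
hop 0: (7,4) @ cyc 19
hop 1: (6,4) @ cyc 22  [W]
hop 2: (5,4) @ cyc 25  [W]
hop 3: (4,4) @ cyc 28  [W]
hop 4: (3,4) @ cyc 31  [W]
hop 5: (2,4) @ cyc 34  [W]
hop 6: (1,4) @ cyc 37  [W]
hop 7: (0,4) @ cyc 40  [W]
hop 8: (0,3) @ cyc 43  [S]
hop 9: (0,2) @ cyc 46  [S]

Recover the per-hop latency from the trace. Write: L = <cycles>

Between hops 0 and 1 the cycle counter advances 22 − 19 = 3.
One hop costs L cycles, so L = 3.

L = 3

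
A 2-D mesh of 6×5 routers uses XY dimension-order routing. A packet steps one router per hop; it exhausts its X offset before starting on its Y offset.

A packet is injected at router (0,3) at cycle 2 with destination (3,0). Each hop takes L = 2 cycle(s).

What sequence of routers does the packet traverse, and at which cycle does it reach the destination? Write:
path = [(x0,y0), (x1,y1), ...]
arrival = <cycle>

path = [(0,3), (1,3), (2,3), (3,3), (3,2), (3,1), (3,0)]
arrival = 14

#0 — 0,3 | c2
#1 — 1,3 | c4 | E
#2 — 2,3 | c6 | E
#3 — 3,3 | c8 | E
#4 — 3,2 | c10 | S
#5 — 3,1 | c12 | S
#6 — 3,0 | c14 | S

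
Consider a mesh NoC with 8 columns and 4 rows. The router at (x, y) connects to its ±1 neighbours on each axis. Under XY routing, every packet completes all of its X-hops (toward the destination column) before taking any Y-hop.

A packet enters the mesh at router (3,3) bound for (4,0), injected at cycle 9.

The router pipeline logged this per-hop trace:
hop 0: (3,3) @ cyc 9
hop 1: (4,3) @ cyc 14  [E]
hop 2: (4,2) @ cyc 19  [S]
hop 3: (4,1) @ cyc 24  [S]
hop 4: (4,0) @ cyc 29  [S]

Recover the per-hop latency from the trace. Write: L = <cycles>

From hop 0 (9) to hop 1 (14): +5 cycles.
That increment is L by definition: L = 5.

L = 5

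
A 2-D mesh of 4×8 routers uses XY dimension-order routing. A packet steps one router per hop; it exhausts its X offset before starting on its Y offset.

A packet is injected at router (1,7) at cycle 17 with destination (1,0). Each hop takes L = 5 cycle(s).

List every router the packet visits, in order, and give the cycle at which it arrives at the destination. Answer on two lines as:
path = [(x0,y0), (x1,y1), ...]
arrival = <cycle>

hop 0: (1,7) @ cyc 17
hop 1: (1,6) @ cyc 22  [S]
hop 2: (1,5) @ cyc 27  [S]
hop 3: (1,4) @ cyc 32  [S]
hop 4: (1,3) @ cyc 37  [S]
hop 5: (1,2) @ cyc 42  [S]
hop 6: (1,1) @ cyc 47  [S]
hop 7: (1,0) @ cyc 52  [S]

path = [(1,7), (1,6), (1,5), (1,4), (1,3), (1,2), (1,1), (1,0)]
arrival = 52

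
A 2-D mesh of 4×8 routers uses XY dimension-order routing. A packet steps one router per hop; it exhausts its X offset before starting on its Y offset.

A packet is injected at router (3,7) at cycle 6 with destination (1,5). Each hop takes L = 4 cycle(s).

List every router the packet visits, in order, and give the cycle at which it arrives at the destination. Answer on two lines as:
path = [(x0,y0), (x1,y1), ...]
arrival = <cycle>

path = [(3,7), (2,7), (1,7), (1,6), (1,5)]
arrival = 22

[0] x=3 y=7 t=6
[1] x=2 y=7 t=10 →W
[2] x=1 y=7 t=14 →W
[3] x=1 y=6 t=18 →S
[4] x=1 y=5 t=22 →S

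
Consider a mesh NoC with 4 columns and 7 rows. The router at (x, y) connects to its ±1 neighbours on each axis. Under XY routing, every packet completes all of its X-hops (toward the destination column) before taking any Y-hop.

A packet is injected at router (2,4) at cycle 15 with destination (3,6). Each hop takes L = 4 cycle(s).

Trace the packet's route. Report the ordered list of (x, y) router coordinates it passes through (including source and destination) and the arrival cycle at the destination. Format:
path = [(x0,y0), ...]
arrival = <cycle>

path = [(2,4), (3,4), (3,5), (3,6)]
arrival = 27

#0 — 2,4 | c15
#1 — 3,4 | c19 | E
#2 — 3,5 | c23 | N
#3 — 3,6 | c27 | N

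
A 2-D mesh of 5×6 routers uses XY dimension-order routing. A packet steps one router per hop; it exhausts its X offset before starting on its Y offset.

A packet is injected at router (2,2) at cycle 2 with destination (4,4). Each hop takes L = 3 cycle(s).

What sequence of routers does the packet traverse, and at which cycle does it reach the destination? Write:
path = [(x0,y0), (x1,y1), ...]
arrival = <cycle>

path = [(2,2), (3,2), (4,2), (4,3), (4,4)]
arrival = 14

  0. router=(2,2) cycle=2 (inject)
  1. router=(3,2) cycle=5 dir=E
  2. router=(4,2) cycle=8 dir=E
  3. router=(4,3) cycle=11 dir=N
  4. router=(4,4) cycle=14 dir=N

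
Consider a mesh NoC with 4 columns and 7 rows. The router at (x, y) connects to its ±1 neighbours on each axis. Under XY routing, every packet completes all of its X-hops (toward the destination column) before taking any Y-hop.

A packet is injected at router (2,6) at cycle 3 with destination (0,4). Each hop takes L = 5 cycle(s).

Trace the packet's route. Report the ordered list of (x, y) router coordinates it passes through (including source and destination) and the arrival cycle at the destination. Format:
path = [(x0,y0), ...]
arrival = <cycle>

path = [(2,6), (1,6), (0,6), (0,5), (0,4)]
arrival = 23

t=3: at (2,6)
t=8: at (1,6) after W
t=13: at (0,6) after W
t=18: at (0,5) after S
t=23: at (0,4) after S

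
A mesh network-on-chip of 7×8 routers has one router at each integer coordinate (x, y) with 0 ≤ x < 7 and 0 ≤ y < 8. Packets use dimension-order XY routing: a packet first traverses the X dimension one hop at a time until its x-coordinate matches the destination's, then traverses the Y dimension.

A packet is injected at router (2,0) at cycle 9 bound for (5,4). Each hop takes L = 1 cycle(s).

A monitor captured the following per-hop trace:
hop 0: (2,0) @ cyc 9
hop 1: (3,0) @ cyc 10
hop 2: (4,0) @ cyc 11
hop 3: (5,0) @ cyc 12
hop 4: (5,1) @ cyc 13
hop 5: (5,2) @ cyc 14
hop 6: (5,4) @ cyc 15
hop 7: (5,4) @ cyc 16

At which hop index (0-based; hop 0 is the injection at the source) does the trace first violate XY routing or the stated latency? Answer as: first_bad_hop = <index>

first_bad_hop = 6

  1: Δx=+1 Δy=+0 Δt=1 [ok]
  2: Δx=+1 Δy=+0 Δt=1 [ok]
  3: Δx=+1 Δy=+0 Δt=1 [ok]
  4: Δx=+0 Δy=+1 Δt=1 [ok]
  5: Δx=+0 Δy=+1 Δt=1 [ok]
  6: Δx=+0 Δy=+2 Δt=1 [BAD: non-unit step]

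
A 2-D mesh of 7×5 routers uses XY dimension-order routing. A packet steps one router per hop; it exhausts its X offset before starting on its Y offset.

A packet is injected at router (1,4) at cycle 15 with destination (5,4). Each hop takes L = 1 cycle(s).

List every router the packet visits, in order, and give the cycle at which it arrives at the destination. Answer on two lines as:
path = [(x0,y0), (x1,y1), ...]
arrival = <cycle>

hop 0: (1,4) @ cyc 15
hop 1: (2,4) @ cyc 16  [E]
hop 2: (3,4) @ cyc 17  [E]
hop 3: (4,4) @ cyc 18  [E]
hop 4: (5,4) @ cyc 19  [E]

path = [(1,4), (2,4), (3,4), (4,4), (5,4)]
arrival = 19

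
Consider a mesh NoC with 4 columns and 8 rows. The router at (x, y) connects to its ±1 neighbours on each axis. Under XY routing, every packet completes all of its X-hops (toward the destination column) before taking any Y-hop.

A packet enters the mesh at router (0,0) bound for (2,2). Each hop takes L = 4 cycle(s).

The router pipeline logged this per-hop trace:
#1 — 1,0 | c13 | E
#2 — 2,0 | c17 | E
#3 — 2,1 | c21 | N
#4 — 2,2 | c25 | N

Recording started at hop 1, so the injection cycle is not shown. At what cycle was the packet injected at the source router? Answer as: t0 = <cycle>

t0 = 9

At hop 1 the cycle is 13; in general cyc_k = t0 + kL.
So t0 = 13 − 1·4 = 9.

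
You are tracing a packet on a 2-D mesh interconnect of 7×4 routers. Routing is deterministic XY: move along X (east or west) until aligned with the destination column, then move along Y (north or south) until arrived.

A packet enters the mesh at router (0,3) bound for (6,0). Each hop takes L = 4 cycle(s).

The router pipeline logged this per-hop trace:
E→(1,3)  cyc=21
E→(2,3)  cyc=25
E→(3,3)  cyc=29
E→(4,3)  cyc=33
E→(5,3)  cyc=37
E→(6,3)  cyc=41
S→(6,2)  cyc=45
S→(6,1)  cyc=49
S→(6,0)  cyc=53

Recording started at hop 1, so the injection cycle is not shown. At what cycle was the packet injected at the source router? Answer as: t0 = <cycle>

t0 = 17

At hop 1 the cycle is 21; in general cyc_k = t0 + kL.
Subtract one hop: t0 = 21 − 4 = 17.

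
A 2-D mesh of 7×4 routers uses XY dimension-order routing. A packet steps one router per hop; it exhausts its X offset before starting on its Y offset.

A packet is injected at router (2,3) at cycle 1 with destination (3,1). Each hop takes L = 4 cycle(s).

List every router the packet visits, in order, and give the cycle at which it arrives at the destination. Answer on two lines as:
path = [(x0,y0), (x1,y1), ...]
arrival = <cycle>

  0. router=(2,3) cycle=1 (inject)
  1. router=(3,3) cycle=5 dir=E
  2. router=(3,2) cycle=9 dir=S
  3. router=(3,1) cycle=13 dir=S

path = [(2,3), (3,3), (3,2), (3,1)]
arrival = 13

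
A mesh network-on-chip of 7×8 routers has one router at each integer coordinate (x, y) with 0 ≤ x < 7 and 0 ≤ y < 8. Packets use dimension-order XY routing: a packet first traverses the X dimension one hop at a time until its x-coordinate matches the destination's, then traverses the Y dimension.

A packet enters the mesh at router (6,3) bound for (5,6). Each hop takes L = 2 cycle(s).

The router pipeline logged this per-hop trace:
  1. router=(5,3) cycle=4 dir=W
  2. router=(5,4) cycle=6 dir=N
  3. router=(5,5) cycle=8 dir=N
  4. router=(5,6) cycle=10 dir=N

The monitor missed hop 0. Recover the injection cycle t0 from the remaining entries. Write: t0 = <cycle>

t0 = 2

At hop 1 the cycle is 4; in general cyc_k = t0 + kL.
So t0 = 4 − 1·2 = 2.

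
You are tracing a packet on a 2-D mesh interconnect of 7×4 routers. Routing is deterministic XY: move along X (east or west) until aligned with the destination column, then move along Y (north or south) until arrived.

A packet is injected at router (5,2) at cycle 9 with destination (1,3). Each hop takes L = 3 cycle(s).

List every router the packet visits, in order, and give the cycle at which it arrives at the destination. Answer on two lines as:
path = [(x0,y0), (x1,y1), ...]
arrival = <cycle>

path = [(5,2), (4,2), (3,2), (2,2), (1,2), (1,3)]
arrival = 24

[0] x=5 y=2 t=9
[1] x=4 y=2 t=12 →W
[2] x=3 y=2 t=15 →W
[3] x=2 y=2 t=18 →W
[4] x=1 y=2 t=21 →W
[5] x=1 y=3 t=24 →N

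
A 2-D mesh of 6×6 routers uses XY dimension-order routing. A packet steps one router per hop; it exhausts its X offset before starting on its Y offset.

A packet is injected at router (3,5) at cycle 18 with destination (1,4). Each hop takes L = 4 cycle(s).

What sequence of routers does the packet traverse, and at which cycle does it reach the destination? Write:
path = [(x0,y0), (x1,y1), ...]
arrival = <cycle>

path = [(3,5), (2,5), (1,5), (1,4)]
arrival = 30

hop 0: (3,5) @ cyc 18
hop 1: (2,5) @ cyc 22  [W]
hop 2: (1,5) @ cyc 26  [W]
hop 3: (1,4) @ cyc 30  [S]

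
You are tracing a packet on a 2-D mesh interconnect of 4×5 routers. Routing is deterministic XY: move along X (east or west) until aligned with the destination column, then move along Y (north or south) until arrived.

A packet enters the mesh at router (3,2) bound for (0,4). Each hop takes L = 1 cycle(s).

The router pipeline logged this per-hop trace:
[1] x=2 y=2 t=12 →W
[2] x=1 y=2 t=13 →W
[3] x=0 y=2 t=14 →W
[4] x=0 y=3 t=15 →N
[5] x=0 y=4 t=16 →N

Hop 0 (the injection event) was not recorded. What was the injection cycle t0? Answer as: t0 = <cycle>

cyc[1] = 12 and cyc[k] = t0 + k·L for every k.
So t0 = 12 − 1·1 = 11.

t0 = 11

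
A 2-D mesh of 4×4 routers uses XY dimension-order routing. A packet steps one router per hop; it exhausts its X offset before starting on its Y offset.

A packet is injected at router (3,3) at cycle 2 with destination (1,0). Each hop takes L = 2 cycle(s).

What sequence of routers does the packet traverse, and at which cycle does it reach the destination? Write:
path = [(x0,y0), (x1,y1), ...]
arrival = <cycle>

path = [(3,3), (2,3), (1,3), (1,2), (1,1), (1,0)]
arrival = 12

  0. router=(3,3) cycle=2 (inject)
  1. router=(2,3) cycle=4 dir=W
  2. router=(1,3) cycle=6 dir=W
  3. router=(1,2) cycle=8 dir=S
  4. router=(1,1) cycle=10 dir=S
  5. router=(1,0) cycle=12 dir=S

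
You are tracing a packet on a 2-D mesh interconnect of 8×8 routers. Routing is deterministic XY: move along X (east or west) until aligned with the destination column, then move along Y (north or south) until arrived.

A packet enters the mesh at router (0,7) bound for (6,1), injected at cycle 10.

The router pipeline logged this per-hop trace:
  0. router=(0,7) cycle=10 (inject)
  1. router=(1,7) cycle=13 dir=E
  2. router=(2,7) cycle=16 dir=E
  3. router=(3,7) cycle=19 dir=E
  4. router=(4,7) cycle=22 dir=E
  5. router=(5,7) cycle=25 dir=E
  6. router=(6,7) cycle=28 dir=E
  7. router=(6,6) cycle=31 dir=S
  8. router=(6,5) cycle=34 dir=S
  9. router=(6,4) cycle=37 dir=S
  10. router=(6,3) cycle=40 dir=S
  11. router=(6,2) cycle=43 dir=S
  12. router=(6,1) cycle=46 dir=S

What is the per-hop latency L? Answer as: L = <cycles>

From hop 0 (10) to hop 1 (13): +3 cycles.
One hop costs L cycles, so L = 3.

L = 3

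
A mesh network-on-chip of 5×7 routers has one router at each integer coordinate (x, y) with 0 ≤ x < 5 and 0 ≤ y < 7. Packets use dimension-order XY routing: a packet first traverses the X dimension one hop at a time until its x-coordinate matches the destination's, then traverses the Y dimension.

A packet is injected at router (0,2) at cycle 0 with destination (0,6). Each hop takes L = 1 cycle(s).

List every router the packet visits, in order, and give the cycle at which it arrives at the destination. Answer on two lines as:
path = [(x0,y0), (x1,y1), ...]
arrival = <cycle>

path = [(0,2), (0,3), (0,4), (0,5), (0,6)]
arrival = 4

#0 — 0,2 | c0
#1 — 0,3 | c1 | N
#2 — 0,4 | c2 | N
#3 — 0,5 | c3 | N
#4 — 0,6 | c4 | N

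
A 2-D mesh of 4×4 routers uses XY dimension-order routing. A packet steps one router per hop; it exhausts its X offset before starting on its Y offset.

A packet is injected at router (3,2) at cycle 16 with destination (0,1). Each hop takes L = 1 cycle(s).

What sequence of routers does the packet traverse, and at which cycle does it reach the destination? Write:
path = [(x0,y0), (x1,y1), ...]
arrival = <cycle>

path = [(3,2), (2,2), (1,2), (0,2), (0,1)]
arrival = 20

#0 — 3,2 | c16
#1 — 2,2 | c17 | W
#2 — 1,2 | c18 | W
#3 — 0,2 | c19 | W
#4 — 0,1 | c20 | S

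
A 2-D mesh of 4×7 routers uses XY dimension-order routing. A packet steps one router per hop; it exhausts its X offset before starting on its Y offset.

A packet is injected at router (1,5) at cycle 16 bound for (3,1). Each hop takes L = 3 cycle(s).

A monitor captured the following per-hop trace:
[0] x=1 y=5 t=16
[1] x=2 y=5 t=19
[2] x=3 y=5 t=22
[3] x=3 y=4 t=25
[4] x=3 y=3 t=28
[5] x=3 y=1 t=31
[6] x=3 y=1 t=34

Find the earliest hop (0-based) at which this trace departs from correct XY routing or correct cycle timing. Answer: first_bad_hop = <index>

first_bad_hop = 5

hop 1: step (+1,+0), +3 cyc — ok
hop 2: step (+1,+0), +3 cyc — ok
hop 3: step (+0,-1), +3 cyc — ok
hop 4: step (+0,-1), +3 cyc — ok
hop 5: step (+0,-2), +3 cyc — BAD: non-unit step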